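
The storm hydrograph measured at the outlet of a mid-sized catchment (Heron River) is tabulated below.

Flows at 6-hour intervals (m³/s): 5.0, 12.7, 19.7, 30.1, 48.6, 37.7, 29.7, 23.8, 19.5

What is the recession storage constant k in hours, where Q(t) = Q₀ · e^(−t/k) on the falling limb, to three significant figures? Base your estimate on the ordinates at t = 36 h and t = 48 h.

On the falling limb, Q drops from 29.7 to 19.5 m³/s between t = 36 h and t = 48 h (Δt = 12 h).
k = −Δt / ln(Q₂/Q₁) = −12 / ln(19.5/29.7) = 28.5 h.

k ≈ 28.5 h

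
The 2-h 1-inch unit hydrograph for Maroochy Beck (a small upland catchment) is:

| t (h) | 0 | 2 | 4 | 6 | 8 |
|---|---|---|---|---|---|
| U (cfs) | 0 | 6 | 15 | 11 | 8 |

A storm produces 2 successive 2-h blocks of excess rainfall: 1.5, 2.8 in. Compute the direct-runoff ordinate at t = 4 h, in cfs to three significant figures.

By discrete convolution, Q_j = Σ (P_i / 1 in) · U_{j−i}.
At t = 4 h (j=2): Q = (1.5/1)·15 + (2.8/1)·6 = 39.3 cfs.

Q ≈ 39.3 cfs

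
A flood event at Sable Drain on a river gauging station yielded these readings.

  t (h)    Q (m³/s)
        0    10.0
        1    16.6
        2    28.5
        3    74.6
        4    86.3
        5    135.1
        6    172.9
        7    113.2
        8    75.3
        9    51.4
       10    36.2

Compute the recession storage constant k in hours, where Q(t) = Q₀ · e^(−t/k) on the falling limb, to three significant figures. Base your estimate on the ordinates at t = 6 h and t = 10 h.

k ≈ 2.56 h

On the falling limb, Q drops from 172.9 to 36.2 m³/s between t = 6 h and t = 10 h (Δt = 4 h).
k = −Δt / ln(Q₂/Q₁) = −4 / ln(36.2/172.9) = 2.56 h.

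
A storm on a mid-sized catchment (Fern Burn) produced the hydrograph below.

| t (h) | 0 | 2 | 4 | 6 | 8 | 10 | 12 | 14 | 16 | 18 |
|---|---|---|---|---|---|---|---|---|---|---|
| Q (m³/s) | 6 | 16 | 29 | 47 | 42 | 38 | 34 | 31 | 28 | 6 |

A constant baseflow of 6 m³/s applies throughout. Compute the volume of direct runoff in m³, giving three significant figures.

Direct-runoff ordinates (Q − Q_b): 0.0, 10.0, 23.0, 41.0, 36.0, 32.0, 28.0, 25.0, 22.0, 0.0 m³/s.
ΣQ_DR = 217.0 m³/s.
With Δt = 2 h = 7200 s, V = ΣQ_DR · Δt = 217.0 × 7200 = 1.56 × 10^6 m³.

V ≈ 1.56 × 10^6 m³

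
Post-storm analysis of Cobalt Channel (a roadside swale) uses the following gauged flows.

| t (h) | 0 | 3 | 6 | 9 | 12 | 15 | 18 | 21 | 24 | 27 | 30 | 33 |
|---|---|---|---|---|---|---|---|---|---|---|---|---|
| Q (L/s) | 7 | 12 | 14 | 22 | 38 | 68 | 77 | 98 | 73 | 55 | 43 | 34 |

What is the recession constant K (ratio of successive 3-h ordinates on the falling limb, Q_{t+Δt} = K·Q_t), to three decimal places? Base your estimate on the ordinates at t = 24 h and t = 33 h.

Using the recession-limb readings at t = 24 h and t = 33 h: Q falls from 73 to 34 L/s over 3 intervals.
K = (Q₂/Q₁)^(1/3) = (34/73)^(1/3) = 0.775.

K ≈ 0.775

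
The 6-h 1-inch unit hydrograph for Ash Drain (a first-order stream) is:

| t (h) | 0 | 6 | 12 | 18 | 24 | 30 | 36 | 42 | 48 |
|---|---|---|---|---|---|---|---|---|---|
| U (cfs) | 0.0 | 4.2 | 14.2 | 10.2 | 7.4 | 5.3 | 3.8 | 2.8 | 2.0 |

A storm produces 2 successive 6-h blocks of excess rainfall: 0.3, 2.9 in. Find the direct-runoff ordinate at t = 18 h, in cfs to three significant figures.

By discrete convolution, Q_j = Σ (P_i / 1 in) · U_{j−i}.
At t = 18 h (j=3): Q = (0.3/1)·10.2 + (2.9/1)·14.2 = 44.2 cfs.

Q ≈ 44.2 cfs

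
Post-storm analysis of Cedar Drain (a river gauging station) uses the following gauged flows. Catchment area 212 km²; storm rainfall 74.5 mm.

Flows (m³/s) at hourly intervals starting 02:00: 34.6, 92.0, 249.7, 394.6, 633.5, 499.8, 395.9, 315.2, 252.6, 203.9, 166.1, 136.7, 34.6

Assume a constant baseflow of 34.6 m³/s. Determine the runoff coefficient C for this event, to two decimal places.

C ≈ 0.67

ΣQ_DR = 2959 m³/s; V = ΣQ_DR·Δt = 1.065 × 10^7 m³.
Runoff depth d = V / A = 50.25 mm.
C = d / P = 50.25 / 74.5 = 0.67.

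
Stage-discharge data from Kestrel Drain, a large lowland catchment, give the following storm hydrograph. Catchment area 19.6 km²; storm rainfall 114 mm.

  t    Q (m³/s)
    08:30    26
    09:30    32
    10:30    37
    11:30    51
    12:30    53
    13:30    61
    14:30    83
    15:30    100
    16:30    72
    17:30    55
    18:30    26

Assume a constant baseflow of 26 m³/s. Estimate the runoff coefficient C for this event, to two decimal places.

ΣQ_DR = 310.0 m³/s; V = ΣQ_DR·Δt = 1.116 × 10^6 m³.
Runoff depth d = V / A = 56.94 mm.
C = d / P = 56.94 / 114 = 0.50.

C ≈ 0.50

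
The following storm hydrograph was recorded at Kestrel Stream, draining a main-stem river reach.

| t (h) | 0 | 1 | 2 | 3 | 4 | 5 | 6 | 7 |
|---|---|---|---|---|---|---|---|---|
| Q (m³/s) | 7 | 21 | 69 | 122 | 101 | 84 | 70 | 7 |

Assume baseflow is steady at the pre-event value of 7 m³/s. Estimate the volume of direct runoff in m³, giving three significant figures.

Direct-runoff ordinates (Q − Q_b): 0.0, 14.0, 62.0, 115.0, 94.0, 77.0, 63.0, 0.0 m³/s.
ΣQ_DR = 425.0 m³/s.
With Δt = 1 h = 3600 s, V = ΣQ_DR · Δt = 425.0 × 3600 = 1.53 × 10^6 m³.

V ≈ 1.53 × 10^6 m³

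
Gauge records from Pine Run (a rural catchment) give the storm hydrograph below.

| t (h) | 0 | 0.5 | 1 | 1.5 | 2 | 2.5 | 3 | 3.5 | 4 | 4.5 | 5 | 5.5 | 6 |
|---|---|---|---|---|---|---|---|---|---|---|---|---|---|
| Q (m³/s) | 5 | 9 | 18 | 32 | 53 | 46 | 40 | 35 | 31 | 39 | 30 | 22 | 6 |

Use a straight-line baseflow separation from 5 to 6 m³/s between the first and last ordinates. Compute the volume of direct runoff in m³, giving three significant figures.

V ≈ 5.30 × 10^5 m³

Direct-runoff ordinates (Q − Q_b): 0.00, 3.92, 12.83, 26.75, 47.67, 40.58, 34.50, 29.42, 25.33, 33.25, 24.17, 16.08, 0.00 m³/s.
ΣQ_DR = 294.5 m³/s.
With Δt = 0.5 h = 1800 s, V = ΣQ_DR · Δt = 294.5 × 1800 = 5.30 × 10^5 m³.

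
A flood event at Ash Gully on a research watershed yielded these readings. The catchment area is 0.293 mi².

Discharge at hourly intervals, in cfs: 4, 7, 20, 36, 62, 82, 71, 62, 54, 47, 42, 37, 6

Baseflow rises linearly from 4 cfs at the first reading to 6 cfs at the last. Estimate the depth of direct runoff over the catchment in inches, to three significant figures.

Direct runoff: 0.00, 2.83, 15.67, 31.50, 57.33, 77.17, 66.00, 56.83, 48.67, 41.50, 36.33, 31.17, 0.00 cfs; ΣQ_DR = 465.0 cfs.
V = ΣQ_DR · Δt = 465.0 × 3600 s = 1.674 × 10^6 ft³.
Over A = 0.293 mi², depth = V / A = 2.46 in.

d ≈ 2.46 in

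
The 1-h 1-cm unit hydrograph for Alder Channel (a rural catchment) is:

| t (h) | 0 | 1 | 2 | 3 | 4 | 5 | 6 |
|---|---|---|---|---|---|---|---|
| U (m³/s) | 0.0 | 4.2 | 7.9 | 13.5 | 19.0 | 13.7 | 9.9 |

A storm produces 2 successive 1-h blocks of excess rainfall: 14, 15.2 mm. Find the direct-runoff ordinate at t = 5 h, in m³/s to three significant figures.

Q ≈ 48.1 m³/s

By discrete convolution, Q_j = Σ (P_i / 10 mm) · U_{j−i}.
At t = 5 h (j=5): Q = (14/10)·13.7 + (15.2/10)·19.0 = 48.1 m³/s.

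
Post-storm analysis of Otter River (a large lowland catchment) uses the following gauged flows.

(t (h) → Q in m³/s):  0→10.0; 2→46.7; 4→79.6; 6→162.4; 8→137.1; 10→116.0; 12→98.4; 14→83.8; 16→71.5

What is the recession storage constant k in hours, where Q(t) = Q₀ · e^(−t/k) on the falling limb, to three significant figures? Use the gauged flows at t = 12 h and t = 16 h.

k ≈ 12.5 h

On the falling limb, Q drops from 98.4 to 71.5 m³/s between t = 12 h and t = 16 h (Δt = 4 h).
k = −Δt / ln(Q₂/Q₁) = −4 / ln(71.5/98.4) = 12.5 h.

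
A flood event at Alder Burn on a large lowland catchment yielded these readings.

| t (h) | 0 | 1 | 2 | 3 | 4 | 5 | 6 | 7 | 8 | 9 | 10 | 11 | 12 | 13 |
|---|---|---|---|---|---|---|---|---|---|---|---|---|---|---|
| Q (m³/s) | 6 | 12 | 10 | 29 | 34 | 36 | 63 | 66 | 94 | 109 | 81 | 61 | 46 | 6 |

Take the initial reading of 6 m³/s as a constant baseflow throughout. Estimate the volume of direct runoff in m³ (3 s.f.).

Direct-runoff ordinates (Q − Q_b): 0.0, 6.0, 4.0, 23.0, 28.0, 30.0, 57.0, 60.0, 88.0, 103.0, 75.0, 55.0, 40.0, 0.0 m³/s.
ΣQ_DR = 569.0 m³/s.
With Δt = 1 h = 3600 s, V = ΣQ_DR · Δt = 569.0 × 3600 = 2.05 × 10^6 m³.

V ≈ 2.05 × 10^6 m³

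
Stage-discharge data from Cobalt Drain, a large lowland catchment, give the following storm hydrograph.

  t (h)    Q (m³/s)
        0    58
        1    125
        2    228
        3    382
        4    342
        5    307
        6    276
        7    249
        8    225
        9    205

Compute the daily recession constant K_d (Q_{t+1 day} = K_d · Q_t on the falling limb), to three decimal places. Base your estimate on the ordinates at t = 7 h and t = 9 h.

Between t = 7 h and t = 9 h the flow falls from 249 to 205 m³/s over 2×1 h = 2 h.
Per-interval ratio K = (205/249)^(1/2) = 0.9074; K_d = K^(24/1) = 0.097.

K_d ≈ 0.097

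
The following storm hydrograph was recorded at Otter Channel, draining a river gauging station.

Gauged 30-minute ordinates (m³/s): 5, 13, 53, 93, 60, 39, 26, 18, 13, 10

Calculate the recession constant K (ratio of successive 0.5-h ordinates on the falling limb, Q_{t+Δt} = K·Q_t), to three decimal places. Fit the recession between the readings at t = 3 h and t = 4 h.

Using the recession-limb readings at t = 3 h and t = 4 h: Q falls from 26 to 13 m³/s over 2 intervals.
K = (Q₂/Q₁)^(1/2) = (13/26)^(1/2) = 0.707.

K ≈ 0.707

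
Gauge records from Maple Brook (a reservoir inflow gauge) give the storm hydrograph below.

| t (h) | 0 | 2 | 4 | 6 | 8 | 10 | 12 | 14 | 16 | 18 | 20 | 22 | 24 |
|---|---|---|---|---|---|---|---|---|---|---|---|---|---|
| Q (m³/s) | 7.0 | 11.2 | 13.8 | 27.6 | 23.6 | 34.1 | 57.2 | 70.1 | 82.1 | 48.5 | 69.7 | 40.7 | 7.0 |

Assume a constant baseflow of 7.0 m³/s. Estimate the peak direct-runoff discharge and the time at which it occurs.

Subtracting baseflow gives direct-runoff ordinates: 0.0, 4.2, 6.8, 20.6, 16.6, 27.1, 50.2, 63.1, 75.1, 41.5, 62.7, 33.7, 0.0 m³/s.
The maximum is 75.1 m³/s, occurring at the reading for t = 16 h.

Q_p = 75.1 m³/s at t = 16 h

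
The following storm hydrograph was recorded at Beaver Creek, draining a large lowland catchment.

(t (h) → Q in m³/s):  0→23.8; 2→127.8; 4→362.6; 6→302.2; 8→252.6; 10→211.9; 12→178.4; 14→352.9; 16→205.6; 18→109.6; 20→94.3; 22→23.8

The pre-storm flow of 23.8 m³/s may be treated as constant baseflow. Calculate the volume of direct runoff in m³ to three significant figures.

V ≈ 1.41 × 10^7 m³

Direct-runoff ordinates (Q − Q_b): 0.0, 104.0, 338.8, 278.4, 228.8, 188.1, 154.6, 329.1, 181.8, 85.8, 70.5, 0.0 m³/s.
ΣQ_DR = 1960 m³/s.
With Δt = 2 h = 7200 s, V = ΣQ_DR · Δt = 1960 × 7200 = 1.41 × 10^7 m³.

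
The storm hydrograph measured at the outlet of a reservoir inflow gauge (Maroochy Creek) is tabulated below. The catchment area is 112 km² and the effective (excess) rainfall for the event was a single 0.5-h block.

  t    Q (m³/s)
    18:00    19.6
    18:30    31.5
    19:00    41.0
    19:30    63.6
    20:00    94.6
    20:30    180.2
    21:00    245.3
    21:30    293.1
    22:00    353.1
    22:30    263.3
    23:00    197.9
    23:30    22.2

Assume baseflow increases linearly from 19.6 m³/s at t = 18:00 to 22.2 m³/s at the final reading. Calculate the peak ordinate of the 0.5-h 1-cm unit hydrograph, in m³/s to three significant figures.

Direct runoff: 0.00, 11.66, 20.93, 43.29, 74.05, 159.42, 224.28, 271.85, 331.61, 241.57, 175.94, 0.00 m³/s; ΣQ_DR = 1555 m³/s, peak = 331.61 m³/s.
Runoff depth d = ΣQ_DR·Δt / A = 1555 × 1800 / (112 km²) = 24.98 mm.
The 1-cm UH is the DRH scaled by (10 mm)/d, so U_p = 331.61 × 10/24.98 = 133 m³/s.

U_p ≈ 133 m³/s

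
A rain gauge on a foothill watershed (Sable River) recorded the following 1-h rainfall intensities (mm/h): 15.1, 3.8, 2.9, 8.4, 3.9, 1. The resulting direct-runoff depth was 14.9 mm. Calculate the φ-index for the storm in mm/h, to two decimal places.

Only the 2 blocks with intensity above φ contribute runoff: 15.1, 8.4 mm/h.
Σ(I−φ)·Δt = d  ⇒  (15.1+8.4 − 2φ)·1 = 14.9
φ = (23.50 − 14.9/1) / 2 = 4.30 mm/h.

φ ≈ 4.30 mm/h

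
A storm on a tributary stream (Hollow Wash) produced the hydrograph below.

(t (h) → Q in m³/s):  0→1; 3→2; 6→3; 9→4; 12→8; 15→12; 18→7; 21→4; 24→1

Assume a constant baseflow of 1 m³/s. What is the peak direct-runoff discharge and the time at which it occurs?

Q_p = 11.0 m³/s at t = 15 h

Subtracting baseflow gives direct-runoff ordinates: 0.0, 1.0, 2.0, 3.0, 7.0, 11.0, 6.0, 3.0, 0.0 m³/s.
The maximum is 11.0 m³/s, occurring at the reading for t = 15 h.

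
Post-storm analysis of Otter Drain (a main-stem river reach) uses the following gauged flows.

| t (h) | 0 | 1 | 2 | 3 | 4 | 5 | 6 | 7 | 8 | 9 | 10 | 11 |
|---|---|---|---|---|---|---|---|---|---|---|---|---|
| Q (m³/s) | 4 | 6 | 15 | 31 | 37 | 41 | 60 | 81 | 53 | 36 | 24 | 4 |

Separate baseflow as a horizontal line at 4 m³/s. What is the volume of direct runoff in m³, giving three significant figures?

V ≈ 1.24 × 10^6 m³

Direct-runoff ordinates (Q − Q_b): 0.0, 2.0, 11.0, 27.0, 33.0, 37.0, 56.0, 77.0, 49.0, 32.0, 20.0, 0.0 m³/s.
ΣQ_DR = 344.0 m³/s.
With Δt = 1 h = 3600 s, V = ΣQ_DR · Δt = 344.0 × 3600 = 1.24 × 10^6 m³.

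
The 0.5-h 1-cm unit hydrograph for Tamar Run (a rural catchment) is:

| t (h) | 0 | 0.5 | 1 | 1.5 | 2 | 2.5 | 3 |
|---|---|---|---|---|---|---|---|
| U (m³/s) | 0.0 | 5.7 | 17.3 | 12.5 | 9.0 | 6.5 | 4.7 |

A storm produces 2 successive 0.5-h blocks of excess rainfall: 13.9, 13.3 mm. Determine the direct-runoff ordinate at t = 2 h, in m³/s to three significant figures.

Q ≈ 29.1 m³/s

By discrete convolution, Q_j = Σ (P_i / 10 mm) · U_{j−i}.
At t = 2 h (j=4): Q = (13.9/10)·9.0 + (13.3/10)·12.5 = 29.1 m³/s.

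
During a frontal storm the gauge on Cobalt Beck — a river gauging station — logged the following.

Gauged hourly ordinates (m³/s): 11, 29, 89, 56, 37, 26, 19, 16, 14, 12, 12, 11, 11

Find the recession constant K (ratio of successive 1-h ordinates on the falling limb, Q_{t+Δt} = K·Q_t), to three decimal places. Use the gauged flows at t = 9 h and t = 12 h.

K ≈ 0.971

Using the recession-limb readings at t = 9 h and t = 12 h: Q falls from 12 to 11 m³/s over 3 intervals.
K = (Q₂/Q₁)^(1/3) = (11/12)^(1/3) = 0.971.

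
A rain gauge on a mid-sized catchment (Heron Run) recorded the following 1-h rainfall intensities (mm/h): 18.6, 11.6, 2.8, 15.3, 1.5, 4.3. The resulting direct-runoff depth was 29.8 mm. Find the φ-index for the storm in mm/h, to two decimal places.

φ ≈ 5.23 mm/h

Only the 3 blocks with intensity above φ contribute runoff: 18.6, 11.6, 15.3 mm/h.
Σ(I−φ)·Δt = d  ⇒  (18.6+11.6+15.3 − 3φ)·1 = 29.8
φ = (45.50 − 29.8/1) / 3 = 5.23 mm/h.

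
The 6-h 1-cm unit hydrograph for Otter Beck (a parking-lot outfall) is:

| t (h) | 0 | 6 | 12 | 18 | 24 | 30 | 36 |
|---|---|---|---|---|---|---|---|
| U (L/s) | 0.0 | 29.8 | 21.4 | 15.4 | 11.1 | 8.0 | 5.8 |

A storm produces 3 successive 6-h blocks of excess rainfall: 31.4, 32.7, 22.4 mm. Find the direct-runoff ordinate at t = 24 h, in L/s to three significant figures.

Q ≈ 133 L/s

By discrete convolution, Q_j = Σ (P_i / 10 mm) · U_{j−i}.
At t = 24 h (j=4): Q = (31.4/10)·11.1 + (32.7/10)·15.4 + (22.4/10)·21.4 = 133 L/s.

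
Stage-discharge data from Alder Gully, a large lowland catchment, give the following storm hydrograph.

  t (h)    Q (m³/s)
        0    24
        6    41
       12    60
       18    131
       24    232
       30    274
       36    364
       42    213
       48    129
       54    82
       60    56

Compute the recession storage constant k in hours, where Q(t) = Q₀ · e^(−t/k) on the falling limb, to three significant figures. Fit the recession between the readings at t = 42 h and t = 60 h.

On the falling limb, Q drops from 213 to 56 m³/s between t = 42 h and t = 60 h (Δt = 18 h).
k = −Δt / ln(Q₂/Q₁) = −18 / ln(56/213) = 13.5 h.

k ≈ 13.5 h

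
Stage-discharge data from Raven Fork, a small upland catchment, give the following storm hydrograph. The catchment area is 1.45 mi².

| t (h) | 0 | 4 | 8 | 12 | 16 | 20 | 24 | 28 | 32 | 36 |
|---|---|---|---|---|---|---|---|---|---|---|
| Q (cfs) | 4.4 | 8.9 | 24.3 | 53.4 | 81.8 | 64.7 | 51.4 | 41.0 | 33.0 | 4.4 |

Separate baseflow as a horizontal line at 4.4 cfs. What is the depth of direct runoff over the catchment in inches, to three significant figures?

d ≈ 1.38 in

Direct runoff: 0.0, 4.5, 19.9, 49.0, 77.4, 60.3, 47.0, 36.6, 28.6, 0.0 cfs; ΣQ_DR = 323.3 cfs.
V = ΣQ_DR · Δt = 323.3 × 14400 s = 4.656 × 10^6 ft³.
Over A = 1.45 mi², depth = V / A = 1.38 in.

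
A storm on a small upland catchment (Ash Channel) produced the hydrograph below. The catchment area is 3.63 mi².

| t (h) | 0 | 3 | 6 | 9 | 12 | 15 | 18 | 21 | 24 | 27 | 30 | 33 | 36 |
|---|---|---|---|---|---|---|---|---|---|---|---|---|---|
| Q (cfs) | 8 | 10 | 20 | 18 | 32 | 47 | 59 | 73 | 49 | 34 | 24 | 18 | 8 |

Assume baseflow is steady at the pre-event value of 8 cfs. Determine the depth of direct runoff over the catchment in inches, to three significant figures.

d ≈ 0.379 in

Direct runoff: 0.0, 2.0, 12.0, 10.0, 24.0, 39.0, 51.0, 65.0, 41.0, 26.0, 16.0, 10.0, 0.0 cfs; ΣQ_DR = 296.0 cfs.
V = ΣQ_DR · Δt = 296.0 × 10800 s = 3.197 × 10^6 ft³.
Over A = 3.63 mi², depth = V / A = 0.379 in.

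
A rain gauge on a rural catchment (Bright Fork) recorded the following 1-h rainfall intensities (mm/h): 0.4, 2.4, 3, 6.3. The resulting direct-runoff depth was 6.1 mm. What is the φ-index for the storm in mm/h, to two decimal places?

Only the 3 blocks with intensity above φ contribute runoff: 2.4, 3, 6.3 mm/h.
Σ(I−φ)·Δt = d  ⇒  (2.4+3+6.3 − 3φ)·1 = 6.1
φ = (11.70 − 6.1/1) / 3 = 1.87 mm/h.

φ ≈ 1.87 mm/h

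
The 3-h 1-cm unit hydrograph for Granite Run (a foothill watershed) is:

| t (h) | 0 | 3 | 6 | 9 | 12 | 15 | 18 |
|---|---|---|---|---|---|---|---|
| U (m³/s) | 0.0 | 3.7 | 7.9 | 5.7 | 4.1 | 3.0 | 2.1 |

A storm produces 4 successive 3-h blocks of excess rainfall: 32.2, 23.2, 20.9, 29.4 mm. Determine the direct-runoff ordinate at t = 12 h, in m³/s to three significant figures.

By discrete convolution, Q_j = Σ (P_i / 10 mm) · U_{j−i}.
At t = 12 h (j=4): Q = (32.2/10)·4.1 + (23.2/10)·5.7 + (20.9/10)·7.9 + (29.4/10)·3.7 = 53.8 m³/s.

Q ≈ 53.8 m³/s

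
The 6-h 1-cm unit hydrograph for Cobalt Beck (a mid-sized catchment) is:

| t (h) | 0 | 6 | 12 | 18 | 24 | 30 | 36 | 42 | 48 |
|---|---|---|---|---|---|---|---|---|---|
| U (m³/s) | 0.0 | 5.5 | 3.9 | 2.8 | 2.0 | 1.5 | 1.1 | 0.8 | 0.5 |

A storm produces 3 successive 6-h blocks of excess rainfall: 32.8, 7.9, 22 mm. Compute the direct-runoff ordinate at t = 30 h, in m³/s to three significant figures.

By discrete convolution, Q_j = Σ (P_i / 10 mm) · U_{j−i}.
At t = 30 h (j=5): Q = (32.8/10)·1.5 + (7.9/10)·2.0 + (22/10)·2.8 = 12.7 m³/s.

Q ≈ 12.7 m³/s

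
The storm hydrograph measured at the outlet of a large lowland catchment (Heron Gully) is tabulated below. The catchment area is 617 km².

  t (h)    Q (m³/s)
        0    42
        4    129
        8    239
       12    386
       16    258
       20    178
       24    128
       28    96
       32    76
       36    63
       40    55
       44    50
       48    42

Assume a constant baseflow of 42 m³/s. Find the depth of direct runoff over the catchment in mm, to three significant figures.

d ≈ 27.9 mm

Direct runoff: 0.0, 87.0, 197.0, 344.0, 216.0, 136.0, 86.0, 54.0, 34.0, 21.0, 13.0, 8.0, 0.0 m³/s; ΣQ_DR = 1196 m³/s.
V = ΣQ_DR · Δt = 1196 × 14400 s = 1.722 × 10^7 m³.
Over A = 617 km², depth = V / A = 27.9 mm.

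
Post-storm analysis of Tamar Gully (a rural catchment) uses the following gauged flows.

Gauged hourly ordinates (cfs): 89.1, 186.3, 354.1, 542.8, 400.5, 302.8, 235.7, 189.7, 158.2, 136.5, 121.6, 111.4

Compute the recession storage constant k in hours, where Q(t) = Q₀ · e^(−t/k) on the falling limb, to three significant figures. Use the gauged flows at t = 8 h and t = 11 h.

On the falling limb, Q drops from 158.2 to 111.4 cfs between t = 8 h and t = 11 h (Δt = 3 h).
k = −Δt / ln(Q₂/Q₁) = −3 / ln(111.4/158.2) = 8.55 h.

k ≈ 8.55 h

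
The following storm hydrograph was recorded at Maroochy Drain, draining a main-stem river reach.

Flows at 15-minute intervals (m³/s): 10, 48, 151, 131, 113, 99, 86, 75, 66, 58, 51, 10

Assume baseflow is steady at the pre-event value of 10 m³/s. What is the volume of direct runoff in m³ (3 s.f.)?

Direct-runoff ordinates (Q − Q_b): 0.0, 38.0, 141.0, 121.0, 103.0, 89.0, 76.0, 65.0, 56.0, 48.0, 41.0, 0.0 m³/s.
ΣQ_DR = 778.0 m³/s.
With Δt = 0.25 h = 900 s, V = ΣQ_DR · Δt = 778.0 × 900 = 7.00 × 10^5 m³.

V ≈ 7.00 × 10^5 m³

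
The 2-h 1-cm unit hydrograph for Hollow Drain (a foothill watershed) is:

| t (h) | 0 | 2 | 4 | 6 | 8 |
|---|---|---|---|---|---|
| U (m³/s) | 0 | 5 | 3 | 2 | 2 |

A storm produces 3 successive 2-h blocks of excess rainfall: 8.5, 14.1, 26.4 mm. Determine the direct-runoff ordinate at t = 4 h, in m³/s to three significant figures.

Q ≈ 9.60 m³/s

By discrete convolution, Q_j = Σ (P_i / 10 mm) · U_{j−i}.
At t = 4 h (j=2): Q = (8.5/10)·3 + (14.1/10)·5 + (26.4/10)·0 = 9.60 m³/s.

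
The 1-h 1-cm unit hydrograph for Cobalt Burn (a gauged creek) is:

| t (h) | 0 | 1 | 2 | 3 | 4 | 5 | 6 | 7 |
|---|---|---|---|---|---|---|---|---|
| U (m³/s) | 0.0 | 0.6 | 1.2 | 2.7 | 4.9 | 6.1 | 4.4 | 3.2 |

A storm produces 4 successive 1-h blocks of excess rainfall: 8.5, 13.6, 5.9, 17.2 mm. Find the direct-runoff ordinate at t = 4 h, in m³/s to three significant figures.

Q ≈ 9.58 m³/s

By discrete convolution, Q_j = Σ (P_i / 10 mm) · U_{j−i}.
At t = 4 h (j=4): Q = (8.5/10)·4.9 + (13.6/10)·2.7 + (5.9/10)·1.2 + (17.2/10)·0.6 = 9.58 m³/s.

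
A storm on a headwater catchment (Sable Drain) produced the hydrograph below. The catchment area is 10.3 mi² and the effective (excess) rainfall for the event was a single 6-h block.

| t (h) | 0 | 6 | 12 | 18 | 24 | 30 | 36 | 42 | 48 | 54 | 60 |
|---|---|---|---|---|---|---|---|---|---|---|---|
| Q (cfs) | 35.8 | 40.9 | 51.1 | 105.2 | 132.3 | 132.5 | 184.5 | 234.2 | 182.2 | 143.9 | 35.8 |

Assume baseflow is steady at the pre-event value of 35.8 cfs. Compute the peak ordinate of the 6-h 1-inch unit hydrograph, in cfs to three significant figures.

Direct runoff: 0.0, 5.1, 15.3, 69.4, 96.5, 96.7, 148.7, 198.4, 146.4, 108.1, 0.0 cfs; ΣQ_DR = 884.6 cfs, peak = 198.4 cfs.
Runoff depth d = ΣQ_DR·Δt / A = 884.6 × 21600 / (10.3 mi²) = 0.7985 in.
The 1-inch UH is the DRH scaled by (1 in)/d, so U_p = 198.4 × 1/0.7985 = 248 cfs.

U_p ≈ 248 cfs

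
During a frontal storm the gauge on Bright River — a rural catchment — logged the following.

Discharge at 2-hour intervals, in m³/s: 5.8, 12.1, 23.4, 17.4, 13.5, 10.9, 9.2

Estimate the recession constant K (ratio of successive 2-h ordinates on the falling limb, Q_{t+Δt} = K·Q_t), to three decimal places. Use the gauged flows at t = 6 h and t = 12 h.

Using the recession-limb readings at t = 6 h and t = 12 h: Q falls from 17.4 to 9.2 m³/s over 3 intervals.
K = (Q₂/Q₁)^(1/3) = (9.2/17.4)^(1/3) = 0.809.

K ≈ 0.809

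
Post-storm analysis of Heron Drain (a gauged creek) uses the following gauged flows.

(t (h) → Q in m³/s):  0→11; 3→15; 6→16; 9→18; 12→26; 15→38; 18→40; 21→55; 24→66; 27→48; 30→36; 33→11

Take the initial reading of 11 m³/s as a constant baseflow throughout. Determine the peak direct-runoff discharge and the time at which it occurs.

Q_p = 55.0 m³/s at t = 24 h

Subtracting baseflow gives direct-runoff ordinates: 0.0, 4.0, 5.0, 7.0, 15.0, 27.0, 29.0, 44.0, 55.0, 37.0, 25.0, 0.0 m³/s.
The maximum is 55.0 m³/s, occurring at the reading for t = 24 h.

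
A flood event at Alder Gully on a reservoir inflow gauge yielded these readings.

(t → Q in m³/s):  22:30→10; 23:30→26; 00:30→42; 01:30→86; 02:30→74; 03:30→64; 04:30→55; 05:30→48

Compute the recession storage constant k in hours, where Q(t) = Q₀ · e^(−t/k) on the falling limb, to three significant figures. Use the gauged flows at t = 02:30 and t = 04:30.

k ≈ 6.74 h

On the falling limb, Q drops from 74 to 55 m³/s between t = 02:30 and t = 04:30 (Δt = 2 h).
k = −Δt / ln(Q₂/Q₁) = −2 / ln(55/74) = 6.74 h.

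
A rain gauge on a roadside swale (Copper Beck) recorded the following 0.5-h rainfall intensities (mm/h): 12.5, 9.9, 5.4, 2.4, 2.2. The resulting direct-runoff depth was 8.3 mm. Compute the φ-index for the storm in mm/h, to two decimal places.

φ ≈ 3.73 mm/h

Only the 3 blocks with intensity above φ contribute runoff: 12.5, 9.9, 5.4 mm/h.
Σ(I−φ)·Δt = d  ⇒  (12.5+9.9+5.4 − 3φ)·0.5 = 8.3
φ = (27.80 − 8.3/0.5) / 3 = 3.73 mm/h.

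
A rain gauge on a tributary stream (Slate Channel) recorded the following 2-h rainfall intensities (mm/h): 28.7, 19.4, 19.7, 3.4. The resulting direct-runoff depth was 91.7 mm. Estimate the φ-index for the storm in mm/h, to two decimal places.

Only the 3 blocks with intensity above φ contribute runoff: 28.7, 19.4, 19.7 mm/h.
Σ(I−φ)·Δt = d  ⇒  (28.7+19.4+19.7 − 3φ)·2 = 91.7
φ = (67.80 − 91.7/2) / 3 = 7.32 mm/h.

φ ≈ 7.32 mm/h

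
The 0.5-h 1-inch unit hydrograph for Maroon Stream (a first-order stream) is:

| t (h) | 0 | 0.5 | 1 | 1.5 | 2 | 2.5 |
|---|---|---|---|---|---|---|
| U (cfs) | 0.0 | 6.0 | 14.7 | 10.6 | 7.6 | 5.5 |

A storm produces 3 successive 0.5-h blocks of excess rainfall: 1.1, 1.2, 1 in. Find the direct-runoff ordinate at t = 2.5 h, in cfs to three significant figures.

Q ≈ 25.8 cfs

By discrete convolution, Q_j = Σ (P_i / 1 in) · U_{j−i}.
At t = 2.5 h (j=5): Q = (1.1/1)·5.5 + (1.2/1)·7.6 + (1/1)·10.6 = 25.8 cfs.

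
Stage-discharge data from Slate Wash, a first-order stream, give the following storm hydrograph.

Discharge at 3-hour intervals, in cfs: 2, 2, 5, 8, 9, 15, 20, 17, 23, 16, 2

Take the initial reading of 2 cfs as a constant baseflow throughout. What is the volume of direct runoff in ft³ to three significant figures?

Direct-runoff ordinates (Q − Q_b): 0.0, 0.0, 3.0, 6.0, 7.0, 13.0, 18.0, 15.0, 21.0, 14.0, 0.0 cfs.
ΣQ_DR = 97.00 cfs.
With Δt = 3 h = 10800 s, V = ΣQ_DR · Δt = 97.00 × 10800 = 1.05 × 10^6 ft³.

V ≈ 1.05 × 10^6 ft³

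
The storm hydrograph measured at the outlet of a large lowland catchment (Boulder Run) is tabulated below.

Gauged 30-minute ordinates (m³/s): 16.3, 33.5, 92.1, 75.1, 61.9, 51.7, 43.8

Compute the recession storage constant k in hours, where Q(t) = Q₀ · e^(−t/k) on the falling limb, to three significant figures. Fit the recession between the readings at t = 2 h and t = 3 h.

On the falling limb, Q drops from 61.9 to 43.8 m³/s between t = 2 h and t = 3 h (Δt = 1 h).
k = −Δt / ln(Q₂/Q₁) = −1 / ln(43.8/61.9) = 2.89 h.

k ≈ 2.89 h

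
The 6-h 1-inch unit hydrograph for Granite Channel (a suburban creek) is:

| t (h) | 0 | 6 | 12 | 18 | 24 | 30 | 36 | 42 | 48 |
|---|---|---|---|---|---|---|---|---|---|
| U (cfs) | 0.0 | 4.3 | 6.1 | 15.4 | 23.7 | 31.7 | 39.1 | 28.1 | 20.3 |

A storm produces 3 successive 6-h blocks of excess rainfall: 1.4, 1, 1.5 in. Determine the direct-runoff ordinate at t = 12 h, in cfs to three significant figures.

Q ≈ 12.8 cfs

By discrete convolution, Q_j = Σ (P_i / 1 in) · U_{j−i}.
At t = 12 h (j=2): Q = (1.4/1)·6.1 + (1/1)·4.3 + (1.5/1)·0.0 = 12.8 cfs.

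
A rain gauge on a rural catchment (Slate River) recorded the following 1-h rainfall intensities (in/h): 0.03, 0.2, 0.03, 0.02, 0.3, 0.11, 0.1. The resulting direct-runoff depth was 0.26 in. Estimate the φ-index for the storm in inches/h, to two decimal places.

Only the 2 blocks with intensity above φ contribute runoff: 0.2, 0.3 in/h.
Σ(I−φ)·Δt = d  ⇒  (0.2+0.3 − 2φ)·1 = 0.26
φ = (0.5000 − 0.26/1) / 2 = 0.12 in/h.

φ ≈ 0.12 in/h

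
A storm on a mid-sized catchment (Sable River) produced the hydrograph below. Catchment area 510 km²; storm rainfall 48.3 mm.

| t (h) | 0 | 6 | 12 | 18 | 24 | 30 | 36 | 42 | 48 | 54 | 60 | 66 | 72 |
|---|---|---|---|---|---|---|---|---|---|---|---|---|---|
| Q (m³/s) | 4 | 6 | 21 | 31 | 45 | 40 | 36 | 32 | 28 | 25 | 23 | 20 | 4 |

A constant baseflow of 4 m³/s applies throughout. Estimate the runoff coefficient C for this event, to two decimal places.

ΣQ_DR = 263.0 m³/s; V = ΣQ_DR·Δt = 5.681 × 10^6 m³.
Runoff depth d = V / A = 11.14 mm.
C = d / P = 11.14 / 48.3 = 0.23.

C ≈ 0.23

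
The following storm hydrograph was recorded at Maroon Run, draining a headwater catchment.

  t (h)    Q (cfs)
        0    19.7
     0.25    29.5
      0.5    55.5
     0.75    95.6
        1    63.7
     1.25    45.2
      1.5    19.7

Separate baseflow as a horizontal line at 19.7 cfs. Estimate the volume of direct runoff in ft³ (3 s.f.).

Direct-runoff ordinates (Q − Q_b): 0.0, 9.8, 35.8, 75.9, 44.0, 25.5, 0.0 cfs.
ΣQ_DR = 191.0 cfs.
With Δt = 0.25 h = 900 s, V = ΣQ_DR · Δt = 191.0 × 900 = 1.72 × 10^5 ft³.

V ≈ 1.72 × 10^5 ft³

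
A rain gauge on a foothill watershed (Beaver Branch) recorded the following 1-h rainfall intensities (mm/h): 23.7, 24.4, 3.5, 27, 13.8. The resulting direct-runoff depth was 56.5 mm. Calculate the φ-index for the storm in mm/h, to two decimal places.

Only the 4 blocks with intensity above φ contribute runoff: 23.7, 24.4, 27, 13.8 mm/h.
Σ(I−φ)·Δt = d  ⇒  (23.7+24.4+27+13.8 − 4φ)·1 = 56.5
φ = (88.90 − 56.5/1) / 4 = 8.10 mm/h.

φ ≈ 8.10 mm/h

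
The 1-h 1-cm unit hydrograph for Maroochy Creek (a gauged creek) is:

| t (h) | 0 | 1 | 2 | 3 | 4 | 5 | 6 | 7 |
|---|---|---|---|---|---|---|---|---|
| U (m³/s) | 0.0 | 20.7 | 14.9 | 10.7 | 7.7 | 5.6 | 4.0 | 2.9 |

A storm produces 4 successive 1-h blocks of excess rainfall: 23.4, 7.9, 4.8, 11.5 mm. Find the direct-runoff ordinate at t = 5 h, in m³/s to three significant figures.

Q ≈ 41.5 m³/s

By discrete convolution, Q_j = Σ (P_i / 10 mm) · U_{j−i}.
At t = 5 h (j=5): Q = (23.4/10)·5.6 + (7.9/10)·7.7 + (4.8/10)·10.7 + (11.5/10)·14.9 = 41.5 m³/s.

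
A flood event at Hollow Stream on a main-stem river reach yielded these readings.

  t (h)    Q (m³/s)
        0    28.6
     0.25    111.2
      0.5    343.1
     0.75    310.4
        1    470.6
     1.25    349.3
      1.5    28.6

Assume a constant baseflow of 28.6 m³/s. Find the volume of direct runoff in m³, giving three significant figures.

Direct-runoff ordinates (Q − Q_b): 0.0, 82.6, 314.5, 281.8, 442.0, 320.7, 0.0 m³/s.
ΣQ_DR = 1442 m³/s.
With Δt = 0.25 h = 900 s, V = ΣQ_DR · Δt = 1442 × 900 = 1.30 × 10^6 m³.

V ≈ 1.30 × 10^6 m³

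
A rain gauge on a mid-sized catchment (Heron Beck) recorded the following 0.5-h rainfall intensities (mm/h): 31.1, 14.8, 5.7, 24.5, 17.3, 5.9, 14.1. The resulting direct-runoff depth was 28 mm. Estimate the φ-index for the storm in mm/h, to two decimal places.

φ ≈ 9.16 mm/h

Only the 5 blocks with intensity above φ contribute runoff: 31.1, 14.8, 24.5, 17.3, 14.1 mm/h.
Σ(I−φ)·Δt = d  ⇒  (31.1+14.8+24.5+17.3+14.1 − 5φ)·0.5 = 28
φ = (101.8 − 28/0.5) / 5 = 9.16 mm/h.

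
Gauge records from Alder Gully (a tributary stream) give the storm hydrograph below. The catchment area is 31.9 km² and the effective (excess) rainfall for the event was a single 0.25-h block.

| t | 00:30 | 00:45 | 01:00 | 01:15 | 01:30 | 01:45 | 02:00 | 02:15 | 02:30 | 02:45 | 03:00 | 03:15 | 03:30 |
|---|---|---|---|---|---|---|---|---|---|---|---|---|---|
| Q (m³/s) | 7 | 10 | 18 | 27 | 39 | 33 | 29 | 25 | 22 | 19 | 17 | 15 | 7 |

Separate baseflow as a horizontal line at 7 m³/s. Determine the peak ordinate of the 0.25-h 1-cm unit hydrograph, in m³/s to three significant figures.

Direct runoff: 0.0, 3.0, 11.0, 20.0, 32.0, 26.0, 22.0, 18.0, 15.0, 12.0, 10.0, 8.0, 0.0 m³/s; ΣQ_DR = 177.0 m³/s, peak = 32.0 m³/s.
Runoff depth d = ΣQ_DR·Δt / A = 177.0 × 900 / (31.9 km²) = 4.994 mm.
The 1-cm UH is the DRH scaled by (10 mm)/d, so U_p = 32.0 × 10/4.994 = 64.1 m³/s.

U_p ≈ 64.1 m³/s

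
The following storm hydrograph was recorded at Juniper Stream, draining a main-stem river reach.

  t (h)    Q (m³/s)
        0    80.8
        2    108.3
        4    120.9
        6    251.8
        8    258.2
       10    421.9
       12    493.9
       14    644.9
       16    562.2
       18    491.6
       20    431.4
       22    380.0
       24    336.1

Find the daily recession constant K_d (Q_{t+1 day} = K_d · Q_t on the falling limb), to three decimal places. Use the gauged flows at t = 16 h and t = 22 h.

K_d ≈ 0.209

Between t = 16 h and t = 22 h the flow falls from 562.2 to 380.0 m³/s over 3×2 h = 6 h.
Per-interval ratio K = (380.0/562.2)^(1/3) = 0.8776; K_d = K^(24/2) = 0.209.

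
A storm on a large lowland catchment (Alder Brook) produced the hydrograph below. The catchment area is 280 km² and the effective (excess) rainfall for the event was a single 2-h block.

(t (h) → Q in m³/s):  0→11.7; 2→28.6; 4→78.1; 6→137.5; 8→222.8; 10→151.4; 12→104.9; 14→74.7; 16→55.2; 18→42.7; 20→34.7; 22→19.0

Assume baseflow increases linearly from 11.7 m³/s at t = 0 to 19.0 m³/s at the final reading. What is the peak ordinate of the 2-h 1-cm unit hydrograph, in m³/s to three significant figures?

Direct runoff: 0.00, 16.24, 65.07, 123.81, 208.45, 136.38, 89.22, 58.35, 38.19, 25.03, 16.36, 0.00 m³/s; ΣQ_DR = 777.1 m³/s, peak = 208.45 m³/s.
Runoff depth d = ΣQ_DR·Δt / A = 777.1 × 7200 / (280 km²) = 19.98 mm.
The 1-cm UH is the DRH scaled by (10 mm)/d, so U_p = 208.45 × 10/19.98 = 104 m³/s.

U_p ≈ 104 m³/s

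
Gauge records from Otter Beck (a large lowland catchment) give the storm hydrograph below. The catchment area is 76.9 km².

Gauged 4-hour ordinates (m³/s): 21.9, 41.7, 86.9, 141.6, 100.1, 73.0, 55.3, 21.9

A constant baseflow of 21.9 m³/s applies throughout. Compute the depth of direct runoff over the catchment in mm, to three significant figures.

Direct runoff: 0.0, 19.8, 65.0, 119.7, 78.2, 51.1, 33.4, 0.0 m³/s; ΣQ_DR = 367.2 m³/s.
V = ΣQ_DR · Δt = 367.2 × 14400 s = 5.288 × 10^6 m³.
Over A = 76.9 km², depth = V / A = 68.8 mm.

d ≈ 68.8 mm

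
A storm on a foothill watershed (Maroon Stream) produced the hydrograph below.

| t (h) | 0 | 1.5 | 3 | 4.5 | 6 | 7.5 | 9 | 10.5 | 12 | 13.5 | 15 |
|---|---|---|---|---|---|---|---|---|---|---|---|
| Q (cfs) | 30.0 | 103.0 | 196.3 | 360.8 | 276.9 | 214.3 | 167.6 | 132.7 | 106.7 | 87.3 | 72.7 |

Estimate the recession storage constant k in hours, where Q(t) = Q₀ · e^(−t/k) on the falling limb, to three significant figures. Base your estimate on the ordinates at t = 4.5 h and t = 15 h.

On the falling limb, Q drops from 360.8 to 72.7 cfs between t = 4.5 h and t = 15 h (Δt = 10.5 h).
k = −Δt / ln(Q₂/Q₁) = −10.5 / ln(72.7/360.8) = 6.55 h.

k ≈ 6.55 h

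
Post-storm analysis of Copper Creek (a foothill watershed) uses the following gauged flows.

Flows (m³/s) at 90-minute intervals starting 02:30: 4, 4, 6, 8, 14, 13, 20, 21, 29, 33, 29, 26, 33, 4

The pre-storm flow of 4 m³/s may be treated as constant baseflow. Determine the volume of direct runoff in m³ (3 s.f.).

Direct-runoff ordinates (Q − Q_b): 0.0, 0.0, 2.0, 4.0, 10.0, 9.0, 16.0, 17.0, 25.0, 29.0, 25.0, 22.0, 29.0, 0.0 m³/s.
ΣQ_DR = 188.0 m³/s.
With Δt = 1.5 h = 5400 s, V = ΣQ_DR · Δt = 188.0 × 5400 = 1.02 × 10^6 m³.

V ≈ 1.02 × 10^6 m³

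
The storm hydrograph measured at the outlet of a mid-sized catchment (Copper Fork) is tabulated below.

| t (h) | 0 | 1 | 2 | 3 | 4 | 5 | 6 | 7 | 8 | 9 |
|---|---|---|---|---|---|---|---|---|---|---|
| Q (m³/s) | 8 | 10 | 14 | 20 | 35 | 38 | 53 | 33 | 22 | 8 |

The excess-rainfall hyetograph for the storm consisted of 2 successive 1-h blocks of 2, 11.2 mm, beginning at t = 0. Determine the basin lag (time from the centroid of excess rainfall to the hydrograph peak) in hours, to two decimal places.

t_L ≈ 4.65 h

Centroid of excess rainfall: t_c = Σ P_i·t̄_i / ΣP_i = 1.3485 h (block centres at 0.5, 1.5 h).
Hydrograph peak occurs at t = 6 h, so basin lag t_L = 6 − 1.3485 = 4.65 h.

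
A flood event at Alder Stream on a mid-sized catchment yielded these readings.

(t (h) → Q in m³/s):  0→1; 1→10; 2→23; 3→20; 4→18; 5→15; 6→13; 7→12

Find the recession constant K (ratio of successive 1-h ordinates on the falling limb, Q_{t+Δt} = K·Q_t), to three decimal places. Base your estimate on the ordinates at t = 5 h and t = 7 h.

K ≈ 0.894

Using the recession-limb readings at t = 5 h and t = 7 h: Q falls from 15 to 12 m³/s over 2 intervals.
K = (Q₂/Q₁)^(1/2) = (12/15)^(1/2) = 0.894.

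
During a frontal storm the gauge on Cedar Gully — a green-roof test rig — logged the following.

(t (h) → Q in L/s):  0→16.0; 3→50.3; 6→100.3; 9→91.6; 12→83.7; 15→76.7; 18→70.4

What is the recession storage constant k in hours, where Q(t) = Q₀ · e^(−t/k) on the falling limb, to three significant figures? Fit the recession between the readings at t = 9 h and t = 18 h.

On the falling limb, Q drops from 91.6 to 70.4 L/s between t = 9 h and t = 18 h (Δt = 9 h).
k = −Δt / ln(Q₂/Q₁) = −9 / ln(70.4/91.6) = 34.2 h.

k ≈ 34.2 h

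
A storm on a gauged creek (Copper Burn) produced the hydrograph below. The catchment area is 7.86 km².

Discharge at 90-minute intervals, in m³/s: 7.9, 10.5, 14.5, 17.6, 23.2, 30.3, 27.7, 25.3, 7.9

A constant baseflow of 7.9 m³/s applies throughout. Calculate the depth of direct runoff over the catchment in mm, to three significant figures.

Direct runoff: 0.0, 2.6, 6.6, 9.7, 15.3, 22.4, 19.8, 17.4, 0.0 m³/s; ΣQ_DR = 93.80 m³/s.
V = ΣQ_DR · Δt = 93.80 × 5400 s = 5.065 × 10^5 m³.
Over A = 7.86 km², depth = V / A = 64.4 mm.

d ≈ 64.4 mm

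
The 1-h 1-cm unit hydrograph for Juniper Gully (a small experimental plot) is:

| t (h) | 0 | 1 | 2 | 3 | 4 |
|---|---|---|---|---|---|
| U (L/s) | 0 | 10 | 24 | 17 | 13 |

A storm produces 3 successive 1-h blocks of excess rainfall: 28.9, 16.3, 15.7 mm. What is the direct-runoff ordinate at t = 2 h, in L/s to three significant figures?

Q ≈ 85.7 L/s

By discrete convolution, Q_j = Σ (P_i / 10 mm) · U_{j−i}.
At t = 2 h (j=2): Q = (28.9/10)·24 + (16.3/10)·10 + (15.7/10)·0 = 85.7 L/s.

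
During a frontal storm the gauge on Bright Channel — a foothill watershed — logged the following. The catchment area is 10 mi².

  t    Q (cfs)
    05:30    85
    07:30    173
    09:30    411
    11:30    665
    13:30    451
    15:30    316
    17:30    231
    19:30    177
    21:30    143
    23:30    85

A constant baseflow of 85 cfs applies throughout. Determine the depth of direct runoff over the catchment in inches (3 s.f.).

Direct runoff: 0.0, 88.0, 326.0, 580.0, 366.0, 231.0, 146.0, 92.0, 58.0, 0.0 cfs; ΣQ_DR = 1887 cfs.
V = ΣQ_DR · Δt = 1887 × 7200 s = 1.359 × 10^7 ft³.
Over A = 10 mi², depth = V / A = 0.585 in.

d ≈ 0.585 in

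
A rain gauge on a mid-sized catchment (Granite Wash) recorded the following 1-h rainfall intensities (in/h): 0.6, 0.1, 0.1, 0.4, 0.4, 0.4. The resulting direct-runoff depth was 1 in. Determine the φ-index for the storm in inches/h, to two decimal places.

φ ≈ 0.20 in/h

Only the 4 blocks with intensity above φ contribute runoff: 0.6, 0.4, 0.4, 0.4 in/h.
Σ(I−φ)·Δt = d  ⇒  (0.6+0.4+0.4+0.4 − 4φ)·1 = 1
φ = (1.800 − 1/1) / 4 = 0.20 in/h.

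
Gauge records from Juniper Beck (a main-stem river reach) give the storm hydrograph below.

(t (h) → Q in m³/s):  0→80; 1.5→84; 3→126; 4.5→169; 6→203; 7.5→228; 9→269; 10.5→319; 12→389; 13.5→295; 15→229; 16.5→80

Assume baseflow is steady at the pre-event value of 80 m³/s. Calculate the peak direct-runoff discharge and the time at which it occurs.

Q_p = 309.0 m³/s at t = 12 h

Subtracting baseflow gives direct-runoff ordinates: 0.0, 4.0, 46.0, 89.0, 123.0, 148.0, 189.0, 239.0, 309.0, 215.0, 149.0, 0.0 m³/s.
The maximum is 309.0 m³/s, occurring at the reading for t = 12 h.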